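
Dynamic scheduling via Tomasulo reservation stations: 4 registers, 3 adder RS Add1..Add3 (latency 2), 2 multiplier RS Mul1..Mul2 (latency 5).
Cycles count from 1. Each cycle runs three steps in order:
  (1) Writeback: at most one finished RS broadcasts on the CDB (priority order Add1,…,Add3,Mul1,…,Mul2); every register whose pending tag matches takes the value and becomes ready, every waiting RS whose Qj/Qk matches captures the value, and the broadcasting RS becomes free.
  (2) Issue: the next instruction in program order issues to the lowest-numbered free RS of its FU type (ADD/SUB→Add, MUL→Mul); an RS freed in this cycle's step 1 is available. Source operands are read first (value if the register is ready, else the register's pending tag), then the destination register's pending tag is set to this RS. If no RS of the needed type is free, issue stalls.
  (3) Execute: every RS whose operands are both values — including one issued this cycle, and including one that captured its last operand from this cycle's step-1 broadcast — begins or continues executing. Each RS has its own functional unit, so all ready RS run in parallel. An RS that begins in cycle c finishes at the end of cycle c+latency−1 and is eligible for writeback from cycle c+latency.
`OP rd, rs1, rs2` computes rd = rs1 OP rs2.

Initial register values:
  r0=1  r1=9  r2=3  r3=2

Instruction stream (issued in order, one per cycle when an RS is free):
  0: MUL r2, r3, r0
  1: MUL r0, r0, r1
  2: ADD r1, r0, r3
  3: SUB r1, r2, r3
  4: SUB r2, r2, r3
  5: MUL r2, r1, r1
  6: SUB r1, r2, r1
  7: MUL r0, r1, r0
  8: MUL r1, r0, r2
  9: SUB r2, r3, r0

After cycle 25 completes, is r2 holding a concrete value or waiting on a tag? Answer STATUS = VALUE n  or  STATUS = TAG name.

cycle 1: issue MUL r2<-Mul1 // r0:1,r1:9,r2:Mul1,r3:2
cycle 2: issue MUL r0<-Mul2 // r0:Mul2,r1:9,r2:Mul1,r3:2
cycle 3: issue ADD r1<-Add1 // r0:Mul2,r1:Add1,r2:Mul1,r3:2
cycle 4: issue SUB r1<-Add2 // r0:Mul2,r1:Add2,r2:Mul1,r3:2
cycle 5: issue SUB r2<-Add3 // r0:Mul2,r1:Add2,r2:Add3,r3:2
cycle 6: CDB Mul1=2; issue MUL r2<-Mul1 // r0:Mul2,r1:Add2,r2:Mul1,r3:2
cycle 7: CDB Mul2=9; stall // r0:9,r1:Add2,r2:Mul1,r3:2
cycle 8: CDB Add2=0; issue SUB r1<-Add2 // r0:9,r1:Add2,r2:Mul1,r3:2
cycle 9: CDB Add1=11; issue MUL r0<-Mul2 // r0:Mul2,r1:Add2,r2:Mul1,r3:2
cycle 10: CDB Add3=0; stall // r0:Mul2,r1:Add2,r2:Mul1,r3:2
cycle 11: stall // r0:Mul2,r1:Add2,r2:Mul1,r3:2
cycle 12: stall // r0:Mul2,r1:Add2,r2:Mul1,r3:2
cycle 13: CDB Mul1=0; issue MUL r1<-Mul1 // r0:Mul2,r1:Mul1,r2:0,r3:2
cycle 14: issue SUB r2<-Add1 // r0:Mul2,r1:Mul1,r2:Add1,r3:2
cycle 15: CDB Add2=0 // r0:Mul2,r1:Mul1,r2:Add1,r3:2
cycle 16: - // r0:Mul2,r1:Mul1,r2:Add1,r3:2
cycle 17: - // r0:Mul2,r1:Mul1,r2:Add1,r3:2
cycle 18: - // r0:Mul2,r1:Mul1,r2:Add1,r3:2
cycle 19: - // r0:Mul2,r1:Mul1,r2:Add1,r3:2
cycle 20: CDB Mul2=0 // r0:0,r1:Mul1,r2:Add1,r3:2
cycle 21: - // r0:0,r1:Mul1,r2:Add1,r3:2
cycle 22: CDB Add1=2 // r0:0,r1:Mul1,r2:2,r3:2
cycle 23: - // r0:0,r1:Mul1,r2:2,r3:2
cycle 24: - // r0:0,r1:Mul1,r2:2,r3:2
cycle 25: CDB Mul1=0 // r0:0,r1:0,r2:2,r3:2

STATUS = VALUE 2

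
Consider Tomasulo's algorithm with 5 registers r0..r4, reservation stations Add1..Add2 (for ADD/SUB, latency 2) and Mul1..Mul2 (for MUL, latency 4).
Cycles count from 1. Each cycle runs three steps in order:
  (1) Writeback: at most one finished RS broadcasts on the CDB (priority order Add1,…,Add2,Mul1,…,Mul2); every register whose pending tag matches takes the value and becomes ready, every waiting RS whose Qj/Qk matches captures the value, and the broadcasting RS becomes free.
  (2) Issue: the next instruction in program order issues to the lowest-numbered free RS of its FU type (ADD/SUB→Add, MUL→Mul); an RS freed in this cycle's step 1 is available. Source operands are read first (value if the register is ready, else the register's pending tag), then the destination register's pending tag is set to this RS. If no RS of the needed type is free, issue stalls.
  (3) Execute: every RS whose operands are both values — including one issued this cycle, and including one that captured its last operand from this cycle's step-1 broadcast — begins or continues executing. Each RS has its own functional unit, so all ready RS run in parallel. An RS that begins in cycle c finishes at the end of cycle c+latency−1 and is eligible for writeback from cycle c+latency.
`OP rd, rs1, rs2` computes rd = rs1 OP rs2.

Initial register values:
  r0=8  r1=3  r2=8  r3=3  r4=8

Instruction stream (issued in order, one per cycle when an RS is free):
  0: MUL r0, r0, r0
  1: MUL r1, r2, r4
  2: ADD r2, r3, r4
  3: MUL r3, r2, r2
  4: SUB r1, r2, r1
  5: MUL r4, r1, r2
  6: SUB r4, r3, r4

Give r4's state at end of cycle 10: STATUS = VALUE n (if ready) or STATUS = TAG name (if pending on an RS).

c1: issue MUL r0<-Mul1 | r0:Mul1,r1:3,r2:8,r3:3,r4:8
c2: issue MUL r1<-Mul2 | r0:Mul1,r1:Mul2,r2:8,r3:3,r4:8
c3: issue ADD r2<-Add1 | r0:Mul1,r1:Mul2,r2:Add1,r3:3,r4:8
c4: stall | r0:Mul1,r1:Mul2,r2:Add1,r3:3,r4:8
c5: CDB Add1=11; stall | r0:Mul1,r1:Mul2,r2:11,r3:3,r4:8
c6: CDB Mul1=64; issue MUL r3<-Mul1 | r0:64,r1:Mul2,r2:11,r3:Mul1,r4:8
c7: CDB Mul2=64; issue SUB r1<-Add1 | r0:64,r1:Add1,r2:11,r3:Mul1,r4:8
c8: issue MUL r4<-Mul2 | r0:64,r1:Add1,r2:11,r3:Mul1,r4:Mul2
c9: CDB Add1=-53; issue SUB r4<-Add1 | r0:64,r1:-53,r2:11,r3:Mul1,r4:Add1
c10: CDB Mul1=121 | r0:64,r1:-53,r2:11,r3:121,r4:Add1

STATUS = TAG Add1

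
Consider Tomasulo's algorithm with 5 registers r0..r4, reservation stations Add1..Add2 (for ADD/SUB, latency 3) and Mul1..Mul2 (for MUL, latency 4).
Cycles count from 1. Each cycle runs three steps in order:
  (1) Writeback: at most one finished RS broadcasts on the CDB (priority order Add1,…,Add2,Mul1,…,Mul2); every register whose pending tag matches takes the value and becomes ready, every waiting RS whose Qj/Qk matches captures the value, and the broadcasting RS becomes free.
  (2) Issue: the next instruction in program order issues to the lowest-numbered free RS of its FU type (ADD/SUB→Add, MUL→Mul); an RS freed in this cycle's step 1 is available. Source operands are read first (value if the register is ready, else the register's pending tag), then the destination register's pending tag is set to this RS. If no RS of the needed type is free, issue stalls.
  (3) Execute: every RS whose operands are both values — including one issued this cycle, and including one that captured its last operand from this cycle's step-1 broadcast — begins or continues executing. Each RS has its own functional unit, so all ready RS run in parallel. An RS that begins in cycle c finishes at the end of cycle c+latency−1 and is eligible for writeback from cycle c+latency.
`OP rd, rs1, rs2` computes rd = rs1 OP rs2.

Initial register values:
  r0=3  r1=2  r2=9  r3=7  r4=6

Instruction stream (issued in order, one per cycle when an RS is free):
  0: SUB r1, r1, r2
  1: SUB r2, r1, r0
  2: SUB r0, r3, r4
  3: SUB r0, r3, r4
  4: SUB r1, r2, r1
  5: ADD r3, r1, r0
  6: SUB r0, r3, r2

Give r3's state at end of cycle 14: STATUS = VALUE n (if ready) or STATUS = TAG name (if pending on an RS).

cycle 1: issue SUB r1<-Add1 // r0:3,r1:Add1,r2:9,r3:7,r4:6
cycle 2: issue SUB r2<-Add2 // r0:3,r1:Add1,r2:Add2,r3:7,r4:6
cycle 3: stall // r0:3,r1:Add1,r2:Add2,r3:7,r4:6
cycle 4: CDB Add1=-7; issue SUB r0<-Add1 // r0:Add1,r1:-7,r2:Add2,r3:7,r4:6
cycle 5: stall // r0:Add1,r1:-7,r2:Add2,r3:7,r4:6
cycle 6: stall // r0:Add1,r1:-7,r2:Add2,r3:7,r4:6
cycle 7: CDB Add1=1; issue SUB r0<-Add1 // r0:Add1,r1:-7,r2:Add2,r3:7,r4:6
cycle 8: CDB Add2=-10; issue SUB r1<-Add2 // r0:Add1,r1:Add2,r2:-10,r3:7,r4:6
cycle 9: stall // r0:Add1,r1:Add2,r2:-10,r3:7,r4:6
cycle 10: CDB Add1=1; issue ADD r3<-Add1 // r0:1,r1:Add2,r2:-10,r3:Add1,r4:6
cycle 11: CDB Add2=-3; issue SUB r0<-Add2 // r0:Add2,r1:-3,r2:-10,r3:Add1,r4:6
cycle 12: - // r0:Add2,r1:-3,r2:-10,r3:Add1,r4:6
cycle 13: - // r0:Add2,r1:-3,r2:-10,r3:Add1,r4:6
cycle 14: CDB Add1=-2 // r0:Add2,r1:-3,r2:-10,r3:-2,r4:6

STATUS = VALUE -2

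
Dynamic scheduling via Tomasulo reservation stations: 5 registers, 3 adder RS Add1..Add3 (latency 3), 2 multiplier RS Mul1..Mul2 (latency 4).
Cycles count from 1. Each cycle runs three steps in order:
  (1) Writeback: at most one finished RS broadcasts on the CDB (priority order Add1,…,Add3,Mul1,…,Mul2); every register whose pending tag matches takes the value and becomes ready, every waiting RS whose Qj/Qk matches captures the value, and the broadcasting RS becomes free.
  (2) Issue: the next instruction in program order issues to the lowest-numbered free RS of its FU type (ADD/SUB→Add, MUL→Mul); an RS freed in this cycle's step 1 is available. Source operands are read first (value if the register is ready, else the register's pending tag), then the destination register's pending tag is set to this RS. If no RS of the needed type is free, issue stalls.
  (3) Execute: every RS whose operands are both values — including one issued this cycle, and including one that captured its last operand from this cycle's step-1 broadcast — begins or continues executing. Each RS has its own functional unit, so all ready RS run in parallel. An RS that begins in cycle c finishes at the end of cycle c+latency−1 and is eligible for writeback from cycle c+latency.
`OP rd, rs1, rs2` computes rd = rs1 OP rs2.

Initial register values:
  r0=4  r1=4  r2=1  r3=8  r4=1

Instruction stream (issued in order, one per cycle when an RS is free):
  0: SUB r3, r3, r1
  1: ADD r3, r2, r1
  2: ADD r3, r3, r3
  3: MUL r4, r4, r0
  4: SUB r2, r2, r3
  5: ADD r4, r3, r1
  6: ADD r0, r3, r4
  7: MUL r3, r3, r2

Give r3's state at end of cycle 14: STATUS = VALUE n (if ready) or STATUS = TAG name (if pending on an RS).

cycle 1: issue SUB r3<-Add1 // r0:4,r1:4,r2:1,r3:Add1,r4:1
cycle 2: issue ADD r3<-Add2 // r0:4,r1:4,r2:1,r3:Add2,r4:1
cycle 3: issue ADD r3<-Add3 // r0:4,r1:4,r2:1,r3:Add3,r4:1
cycle 4: CDB Add1=4; issue MUL r4<-Mul1 // r0:4,r1:4,r2:1,r3:Add3,r4:Mul1
cycle 5: CDB Add2=5; issue SUB r2<-Add1 // r0:4,r1:4,r2:Add1,r3:Add3,r4:Mul1
cycle 6: issue ADD r4<-Add2 // r0:4,r1:4,r2:Add1,r3:Add3,r4:Add2
cycle 7: stall // r0:4,r1:4,r2:Add1,r3:Add3,r4:Add2
cycle 8: CDB Add3=10; issue ADD r0<-Add3 // r0:Add3,r1:4,r2:Add1,r3:10,r4:Add2
cycle 9: CDB Mul1=4; issue MUL r3<-Mul1 // r0:Add3,r1:4,r2:Add1,r3:Mul1,r4:Add2
cycle 10: - // r0:Add3,r1:4,r2:Add1,r3:Mul1,r4:Add2
cycle 11: CDB Add1=-9 // r0:Add3,r1:4,r2:-9,r3:Mul1,r4:Add2
cycle 12: CDB Add2=14 // r0:Add3,r1:4,r2:-9,r3:Mul1,r4:14
cycle 13: - // r0:Add3,r1:4,r2:-9,r3:Mul1,r4:14
cycle 14: - // r0:Add3,r1:4,r2:-9,r3:Mul1,r4:14

STATUS = TAG Mul1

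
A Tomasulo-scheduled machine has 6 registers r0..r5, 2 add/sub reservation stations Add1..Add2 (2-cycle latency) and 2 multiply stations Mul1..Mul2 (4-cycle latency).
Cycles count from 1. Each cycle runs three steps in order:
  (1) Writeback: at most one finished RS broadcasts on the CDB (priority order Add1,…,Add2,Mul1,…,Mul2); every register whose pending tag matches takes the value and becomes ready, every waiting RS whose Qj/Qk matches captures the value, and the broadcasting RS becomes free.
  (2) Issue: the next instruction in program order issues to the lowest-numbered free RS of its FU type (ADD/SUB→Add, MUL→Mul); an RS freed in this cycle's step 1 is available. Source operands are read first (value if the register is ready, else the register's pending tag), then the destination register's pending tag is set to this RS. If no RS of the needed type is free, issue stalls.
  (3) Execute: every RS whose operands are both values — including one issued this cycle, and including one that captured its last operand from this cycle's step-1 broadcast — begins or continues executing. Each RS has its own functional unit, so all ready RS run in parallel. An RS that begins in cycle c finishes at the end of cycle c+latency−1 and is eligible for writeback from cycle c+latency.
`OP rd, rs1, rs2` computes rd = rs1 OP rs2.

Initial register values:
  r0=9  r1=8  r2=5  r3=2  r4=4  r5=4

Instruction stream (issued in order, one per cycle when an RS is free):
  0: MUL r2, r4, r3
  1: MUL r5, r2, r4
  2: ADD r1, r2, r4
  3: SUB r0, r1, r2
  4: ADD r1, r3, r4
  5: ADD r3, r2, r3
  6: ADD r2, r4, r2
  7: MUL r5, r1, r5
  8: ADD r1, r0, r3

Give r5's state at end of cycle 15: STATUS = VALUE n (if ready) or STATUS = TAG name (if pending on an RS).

  c1: issue MUL r2<-Mul1  regs: r0:9,r1:8,r2:Mul1,r3:2,r4:4,r5:4
  c2: issue MUL r5<-Mul2  regs: r0:9,r1:8,r2:Mul1,r3:2,r4:4,r5:Mul2
  c3: issue ADD r1<-Add1  regs: r0:9,r1:Add1,r2:Mul1,r3:2,r4:4,r5:Mul2
  c4: issue SUB r0<-Add2  regs: r0:Add2,r1:Add1,r2:Mul1,r3:2,r4:4,r5:Mul2
  c5: CDB Mul1=8; stall  regs: r0:Add2,r1:Add1,r2:8,r3:2,r4:4,r5:Mul2
  c6: stall  regs: r0:Add2,r1:Add1,r2:8,r3:2,r4:4,r5:Mul2
  c7: CDB Add1=12; issue ADD r1<-Add1  regs: r0:Add2,r1:Add1,r2:8,r3:2,r4:4,r5:Mul2
  c8: stall  regs: r0:Add2,r1:Add1,r2:8,r3:2,r4:4,r5:Mul2
  c9: CDB Add1=6; issue ADD r3<-Add1  regs: r0:Add2,r1:6,r2:8,r3:Add1,r4:4,r5:Mul2
  c10: CDB Add2=4; issue ADD r2<-Add2  regs: r0:4,r1:6,r2:Add2,r3:Add1,r4:4,r5:Mul2
  c11: CDB Add1=10; issue MUL r5<-Mul1  regs: r0:4,r1:6,r2:Add2,r3:10,r4:4,r5:Mul1
  c12: CDB Add2=12; issue ADD r1<-Add1  regs: r0:4,r1:Add1,r2:12,r3:10,r4:4,r5:Mul1
  c13: CDB Mul2=32  regs: r0:4,r1:Add1,r2:12,r3:10,r4:4,r5:Mul1
  c14: CDB Add1=14  regs: r0:4,r1:14,r2:12,r3:10,r4:4,r5:Mul1
  c15: -  regs: r0:4,r1:14,r2:12,r3:10,r4:4,r5:Mul1

STATUS = TAG Mul1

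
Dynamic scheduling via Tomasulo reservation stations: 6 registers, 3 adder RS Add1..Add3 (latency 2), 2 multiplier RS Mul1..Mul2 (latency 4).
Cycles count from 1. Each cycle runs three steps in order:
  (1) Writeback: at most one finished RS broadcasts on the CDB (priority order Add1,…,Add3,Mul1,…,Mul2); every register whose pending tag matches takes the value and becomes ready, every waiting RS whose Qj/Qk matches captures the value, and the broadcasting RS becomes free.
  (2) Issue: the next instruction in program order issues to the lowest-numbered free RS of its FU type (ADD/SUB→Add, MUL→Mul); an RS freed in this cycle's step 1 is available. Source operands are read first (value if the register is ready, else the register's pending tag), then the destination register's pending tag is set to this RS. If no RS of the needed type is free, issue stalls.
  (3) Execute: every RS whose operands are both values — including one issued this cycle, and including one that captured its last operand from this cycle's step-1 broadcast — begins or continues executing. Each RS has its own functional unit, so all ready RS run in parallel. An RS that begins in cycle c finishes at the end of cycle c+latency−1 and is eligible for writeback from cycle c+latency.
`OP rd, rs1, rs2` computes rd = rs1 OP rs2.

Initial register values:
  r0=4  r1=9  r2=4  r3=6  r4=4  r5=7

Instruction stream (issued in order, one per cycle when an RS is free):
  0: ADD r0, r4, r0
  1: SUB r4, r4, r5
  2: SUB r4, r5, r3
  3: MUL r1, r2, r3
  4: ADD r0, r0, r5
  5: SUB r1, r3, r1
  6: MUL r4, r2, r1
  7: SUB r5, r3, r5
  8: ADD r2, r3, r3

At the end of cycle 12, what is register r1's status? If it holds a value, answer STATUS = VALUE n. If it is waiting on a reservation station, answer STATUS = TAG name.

cycle 1: issue ADD r0<-Add1 // r0:Add1,r1:9,r2:4,r3:6,r4:4,r5:7
cycle 2: issue SUB r4<-Add2 // r0:Add1,r1:9,r2:4,r3:6,r4:Add2,r5:7
cycle 3: CDB Add1=8; issue SUB r4<-Add1 // r0:8,r1:9,r2:4,r3:6,r4:Add1,r5:7
cycle 4: CDB Add2=-3; issue MUL r1<-Mul1 // r0:8,r1:Mul1,r2:4,r3:6,r4:Add1,r5:7
cycle 5: CDB Add1=1; issue ADD r0<-Add1 // r0:Add1,r1:Mul1,r2:4,r3:6,r4:1,r5:7
cycle 6: issue SUB r1<-Add2 // r0:Add1,r1:Add2,r2:4,r3:6,r4:1,r5:7
cycle 7: CDB Add1=15; issue MUL r4<-Mul2 // r0:15,r1:Add2,r2:4,r3:6,r4:Mul2,r5:7
cycle 8: CDB Mul1=24; issue SUB r5<-Add1 // r0:15,r1:Add2,r2:4,r3:6,r4:Mul2,r5:Add1
cycle 9: issue ADD r2<-Add3 // r0:15,r1:Add2,r2:Add3,r3:6,r4:Mul2,r5:Add1
cycle 10: CDB Add1=-1 // r0:15,r1:Add2,r2:Add3,r3:6,r4:Mul2,r5:-1
cycle 11: CDB Add2=-18 // r0:15,r1:-18,r2:Add3,r3:6,r4:Mul2,r5:-1
cycle 12: CDB Add3=12 // r0:15,r1:-18,r2:12,r3:6,r4:Mul2,r5:-1

STATUS = VALUE -18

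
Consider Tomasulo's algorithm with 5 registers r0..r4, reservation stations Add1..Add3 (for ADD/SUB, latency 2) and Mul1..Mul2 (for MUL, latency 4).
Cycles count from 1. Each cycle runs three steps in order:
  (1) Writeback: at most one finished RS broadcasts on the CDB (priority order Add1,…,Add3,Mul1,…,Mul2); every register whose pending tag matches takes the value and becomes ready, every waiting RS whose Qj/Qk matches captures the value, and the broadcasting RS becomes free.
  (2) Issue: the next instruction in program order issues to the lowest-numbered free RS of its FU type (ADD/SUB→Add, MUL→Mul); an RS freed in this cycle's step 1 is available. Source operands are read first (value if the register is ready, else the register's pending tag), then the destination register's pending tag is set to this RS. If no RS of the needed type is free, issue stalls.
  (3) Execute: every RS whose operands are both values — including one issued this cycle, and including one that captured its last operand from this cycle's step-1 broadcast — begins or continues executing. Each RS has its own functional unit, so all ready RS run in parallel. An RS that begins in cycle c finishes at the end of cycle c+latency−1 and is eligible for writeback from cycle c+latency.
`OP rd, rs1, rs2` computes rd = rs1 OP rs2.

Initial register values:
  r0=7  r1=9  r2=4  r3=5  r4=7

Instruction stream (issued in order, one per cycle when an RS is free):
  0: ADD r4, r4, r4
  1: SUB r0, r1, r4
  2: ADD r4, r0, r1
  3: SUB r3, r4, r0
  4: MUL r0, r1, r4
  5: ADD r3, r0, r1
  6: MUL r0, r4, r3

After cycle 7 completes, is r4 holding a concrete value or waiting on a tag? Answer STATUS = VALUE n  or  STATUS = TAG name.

cycle 1: issue ADD r4<-Add1 // r0:7,r1:9,r2:4,r3:5,r4:Add1
cycle 2: issue SUB r0<-Add2 // r0:Add2,r1:9,r2:4,r3:5,r4:Add1
cycle 3: CDB Add1=14; issue ADD r4<-Add1 // r0:Add2,r1:9,r2:4,r3:5,r4:Add1
cycle 4: issue SUB r3<-Add3 // r0:Add2,r1:9,r2:4,r3:Add3,r4:Add1
cycle 5: CDB Add2=-5; issue MUL r0<-Mul1 // r0:Mul1,r1:9,r2:4,r3:Add3,r4:Add1
cycle 6: issue ADD r3<-Add2 // r0:Mul1,r1:9,r2:4,r3:Add2,r4:Add1
cycle 7: CDB Add1=4; issue MUL r0<-Mul2 // r0:Mul2,r1:9,r2:4,r3:Add2,r4:4

STATUS = VALUE 4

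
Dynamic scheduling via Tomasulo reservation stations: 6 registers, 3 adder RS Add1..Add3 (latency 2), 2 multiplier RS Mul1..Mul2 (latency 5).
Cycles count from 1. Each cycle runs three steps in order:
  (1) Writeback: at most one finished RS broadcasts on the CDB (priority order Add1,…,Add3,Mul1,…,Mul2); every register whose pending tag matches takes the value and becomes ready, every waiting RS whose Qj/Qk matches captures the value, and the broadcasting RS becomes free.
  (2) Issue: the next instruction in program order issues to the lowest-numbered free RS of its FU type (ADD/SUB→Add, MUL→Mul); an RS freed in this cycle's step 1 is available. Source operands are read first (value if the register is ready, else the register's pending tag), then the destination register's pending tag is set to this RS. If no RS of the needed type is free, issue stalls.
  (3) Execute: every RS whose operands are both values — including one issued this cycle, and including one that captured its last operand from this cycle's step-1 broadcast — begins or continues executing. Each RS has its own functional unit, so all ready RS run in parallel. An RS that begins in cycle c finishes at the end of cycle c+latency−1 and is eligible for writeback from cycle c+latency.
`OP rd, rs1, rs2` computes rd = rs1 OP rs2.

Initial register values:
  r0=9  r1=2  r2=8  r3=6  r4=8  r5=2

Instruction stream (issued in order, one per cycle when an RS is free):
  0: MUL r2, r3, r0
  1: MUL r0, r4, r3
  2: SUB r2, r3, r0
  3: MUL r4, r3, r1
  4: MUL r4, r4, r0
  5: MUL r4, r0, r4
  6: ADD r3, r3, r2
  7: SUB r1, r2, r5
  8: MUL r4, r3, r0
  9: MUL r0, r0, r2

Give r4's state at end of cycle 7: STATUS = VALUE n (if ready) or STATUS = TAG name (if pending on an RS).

STATUS = TAG Mul2

  c1: issue MUL r2<-Mul1  regs: r0:9,r1:2,r2:Mul1,r3:6,r4:8,r5:2
  c2: issue MUL r0<-Mul2  regs: r0:Mul2,r1:2,r2:Mul1,r3:6,r4:8,r5:2
  c3: issue SUB r2<-Add1  regs: r0:Mul2,r1:2,r2:Add1,r3:6,r4:8,r5:2
  c4: stall  regs: r0:Mul2,r1:2,r2:Add1,r3:6,r4:8,r5:2
  c5: stall  regs: r0:Mul2,r1:2,r2:Add1,r3:6,r4:8,r5:2
  c6: CDB Mul1=54; issue MUL r4<-Mul1  regs: r0:Mul2,r1:2,r2:Add1,r3:6,r4:Mul1,r5:2
  c7: CDB Mul2=48; issue MUL r4<-Mul2  regs: r0:48,r1:2,r2:Add1,r3:6,r4:Mul2,r5:2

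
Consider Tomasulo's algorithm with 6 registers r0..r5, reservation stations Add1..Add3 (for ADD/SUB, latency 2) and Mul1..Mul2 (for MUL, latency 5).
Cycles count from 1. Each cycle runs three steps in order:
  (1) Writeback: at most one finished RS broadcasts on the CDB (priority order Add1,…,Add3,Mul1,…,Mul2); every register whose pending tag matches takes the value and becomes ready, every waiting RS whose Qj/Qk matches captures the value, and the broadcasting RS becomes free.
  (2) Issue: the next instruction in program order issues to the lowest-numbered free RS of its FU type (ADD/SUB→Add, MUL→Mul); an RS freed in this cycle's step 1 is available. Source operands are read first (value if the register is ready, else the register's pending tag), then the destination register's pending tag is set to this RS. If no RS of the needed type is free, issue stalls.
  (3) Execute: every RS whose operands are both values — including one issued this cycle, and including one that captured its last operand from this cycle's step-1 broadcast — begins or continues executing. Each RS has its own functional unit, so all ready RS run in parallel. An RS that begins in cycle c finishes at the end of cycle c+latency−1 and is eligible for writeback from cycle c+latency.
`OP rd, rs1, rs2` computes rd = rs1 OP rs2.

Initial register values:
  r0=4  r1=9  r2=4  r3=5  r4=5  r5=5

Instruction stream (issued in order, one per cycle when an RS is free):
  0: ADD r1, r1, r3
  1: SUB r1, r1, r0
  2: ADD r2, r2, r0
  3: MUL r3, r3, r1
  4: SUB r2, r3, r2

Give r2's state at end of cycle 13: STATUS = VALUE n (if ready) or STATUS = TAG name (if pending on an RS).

c1: issue ADD r1<-Add1 | r0:4,r1:Add1,r2:4,r3:5,r4:5,r5:5
c2: issue SUB r1<-Add2 | r0:4,r1:Add2,r2:4,r3:5,r4:5,r5:5
c3: CDB Add1=14; issue ADD r2<-Add1 | r0:4,r1:Add2,r2:Add1,r3:5,r4:5,r5:5
c4: issue MUL r3<-Mul1 | r0:4,r1:Add2,r2:Add1,r3:Mul1,r4:5,r5:5
c5: CDB Add1=8; issue SUB r2<-Add1 | r0:4,r1:Add2,r2:Add1,r3:Mul1,r4:5,r5:5
c6: CDB Add2=10 | r0:4,r1:10,r2:Add1,r3:Mul1,r4:5,r5:5
c7: - | r0:4,r1:10,r2:Add1,r3:Mul1,r4:5,r5:5
c8: - | r0:4,r1:10,r2:Add1,r3:Mul1,r4:5,r5:5
c9: - | r0:4,r1:10,r2:Add1,r3:Mul1,r4:5,r5:5
c10: - | r0:4,r1:10,r2:Add1,r3:Mul1,r4:5,r5:5
c11: CDB Mul1=50 | r0:4,r1:10,r2:Add1,r3:50,r4:5,r5:5
c12: - | r0:4,r1:10,r2:Add1,r3:50,r4:5,r5:5
c13: CDB Add1=42 | r0:4,r1:10,r2:42,r3:50,r4:5,r5:5

STATUS = VALUE 42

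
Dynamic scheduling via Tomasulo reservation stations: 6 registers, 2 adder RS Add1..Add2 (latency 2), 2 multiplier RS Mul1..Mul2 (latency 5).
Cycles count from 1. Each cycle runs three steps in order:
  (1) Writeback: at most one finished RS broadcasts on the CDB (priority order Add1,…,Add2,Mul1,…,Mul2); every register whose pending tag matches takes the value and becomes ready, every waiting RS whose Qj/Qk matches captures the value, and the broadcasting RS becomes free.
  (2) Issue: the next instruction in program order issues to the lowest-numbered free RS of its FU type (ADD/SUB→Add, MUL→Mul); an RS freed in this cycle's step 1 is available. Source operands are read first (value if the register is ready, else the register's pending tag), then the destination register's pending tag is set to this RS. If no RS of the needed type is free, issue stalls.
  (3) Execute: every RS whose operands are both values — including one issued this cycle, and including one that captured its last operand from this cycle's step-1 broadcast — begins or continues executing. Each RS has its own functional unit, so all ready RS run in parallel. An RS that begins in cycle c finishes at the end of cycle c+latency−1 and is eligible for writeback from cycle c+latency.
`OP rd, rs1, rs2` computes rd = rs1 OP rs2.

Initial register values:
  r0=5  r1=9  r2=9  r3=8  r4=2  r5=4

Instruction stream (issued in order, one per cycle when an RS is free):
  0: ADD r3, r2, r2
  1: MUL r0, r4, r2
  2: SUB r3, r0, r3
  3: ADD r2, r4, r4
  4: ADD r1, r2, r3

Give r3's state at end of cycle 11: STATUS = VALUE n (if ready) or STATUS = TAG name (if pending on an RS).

STATUS = VALUE 0

cycle 1: issue ADD r3<-Add1 // r0:5,r1:9,r2:9,r3:Add1,r4:2,r5:4
cycle 2: issue MUL r0<-Mul1 // r0:Mul1,r1:9,r2:9,r3:Add1,r4:2,r5:4
cycle 3: CDB Add1=18; issue SUB r3<-Add1 // r0:Mul1,r1:9,r2:9,r3:Add1,r4:2,r5:4
cycle 4: issue ADD r2<-Add2 // r0:Mul1,r1:9,r2:Add2,r3:Add1,r4:2,r5:4
cycle 5: stall // r0:Mul1,r1:9,r2:Add2,r3:Add1,r4:2,r5:4
cycle 6: CDB Add2=4; issue ADD r1<-Add2 // r0:Mul1,r1:Add2,r2:4,r3:Add1,r4:2,r5:4
cycle 7: CDB Mul1=18 // r0:18,r1:Add2,r2:4,r3:Add1,r4:2,r5:4
cycle 8: - // r0:18,r1:Add2,r2:4,r3:Add1,r4:2,r5:4
cycle 9: CDB Add1=0 // r0:18,r1:Add2,r2:4,r3:0,r4:2,r5:4
cycle 10: - // r0:18,r1:Add2,r2:4,r3:0,r4:2,r5:4
cycle 11: CDB Add2=4 // r0:18,r1:4,r2:4,r3:0,r4:2,r5:4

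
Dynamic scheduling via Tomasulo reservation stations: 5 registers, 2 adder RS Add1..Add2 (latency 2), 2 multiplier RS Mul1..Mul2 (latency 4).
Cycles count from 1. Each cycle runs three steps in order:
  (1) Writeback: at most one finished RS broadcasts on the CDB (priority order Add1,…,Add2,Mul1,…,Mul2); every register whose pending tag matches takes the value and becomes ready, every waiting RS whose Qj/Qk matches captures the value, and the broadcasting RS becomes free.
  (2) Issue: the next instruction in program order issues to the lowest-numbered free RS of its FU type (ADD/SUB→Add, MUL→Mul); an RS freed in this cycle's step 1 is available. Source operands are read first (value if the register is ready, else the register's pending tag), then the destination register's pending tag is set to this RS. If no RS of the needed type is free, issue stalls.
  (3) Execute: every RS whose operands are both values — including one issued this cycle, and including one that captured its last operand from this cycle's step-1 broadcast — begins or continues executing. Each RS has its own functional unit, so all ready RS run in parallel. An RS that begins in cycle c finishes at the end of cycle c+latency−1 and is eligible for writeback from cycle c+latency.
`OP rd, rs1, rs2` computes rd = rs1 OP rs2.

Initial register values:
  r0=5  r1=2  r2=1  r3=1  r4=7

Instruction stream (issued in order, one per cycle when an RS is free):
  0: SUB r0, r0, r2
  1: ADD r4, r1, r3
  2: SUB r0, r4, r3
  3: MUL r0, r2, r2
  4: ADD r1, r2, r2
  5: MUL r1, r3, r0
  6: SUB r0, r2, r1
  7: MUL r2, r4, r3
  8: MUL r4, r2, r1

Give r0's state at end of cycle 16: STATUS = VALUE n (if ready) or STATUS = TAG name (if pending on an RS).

  c1: issue SUB r0<-Add1  regs: r0:Add1,r1:2,r2:1,r3:1,r4:7
  c2: issue ADD r4<-Add2  regs: r0:Add1,r1:2,r2:1,r3:1,r4:Add2
  c3: CDB Add1=4; issue SUB r0<-Add1  regs: r0:Add1,r1:2,r2:1,r3:1,r4:Add2
  c4: CDB Add2=3; issue MUL r0<-Mul1  regs: r0:Mul1,r1:2,r2:1,r3:1,r4:3
  c5: issue ADD r1<-Add2  regs: r0:Mul1,r1:Add2,r2:1,r3:1,r4:3
  c6: CDB Add1=2; issue MUL r1<-Mul2  regs: r0:Mul1,r1:Mul2,r2:1,r3:1,r4:3
  c7: CDB Add2=2; issue SUB r0<-Add1  regs: r0:Add1,r1:Mul2,r2:1,r3:1,r4:3
  c8: CDB Mul1=1; issue MUL r2<-Mul1  regs: r0:Add1,r1:Mul2,r2:Mul1,r3:1,r4:3
  c9: stall  regs: r0:Add1,r1:Mul2,r2:Mul1,r3:1,r4:3
  c10: stall  regs: r0:Add1,r1:Mul2,r2:Mul1,r3:1,r4:3
  c11: stall  regs: r0:Add1,r1:Mul2,r2:Mul1,r3:1,r4:3
  c12: CDB Mul1=3; issue MUL r4<-Mul1  regs: r0:Add1,r1:Mul2,r2:3,r3:1,r4:Mul1
  c13: CDB Mul2=1  regs: r0:Add1,r1:1,r2:3,r3:1,r4:Mul1
  c14: -  regs: r0:Add1,r1:1,r2:3,r3:1,r4:Mul1
  c15: CDB Add1=0  regs: r0:0,r1:1,r2:3,r3:1,r4:Mul1
  c16: -  regs: r0:0,r1:1,r2:3,r3:1,r4:Mul1

STATUS = VALUE 0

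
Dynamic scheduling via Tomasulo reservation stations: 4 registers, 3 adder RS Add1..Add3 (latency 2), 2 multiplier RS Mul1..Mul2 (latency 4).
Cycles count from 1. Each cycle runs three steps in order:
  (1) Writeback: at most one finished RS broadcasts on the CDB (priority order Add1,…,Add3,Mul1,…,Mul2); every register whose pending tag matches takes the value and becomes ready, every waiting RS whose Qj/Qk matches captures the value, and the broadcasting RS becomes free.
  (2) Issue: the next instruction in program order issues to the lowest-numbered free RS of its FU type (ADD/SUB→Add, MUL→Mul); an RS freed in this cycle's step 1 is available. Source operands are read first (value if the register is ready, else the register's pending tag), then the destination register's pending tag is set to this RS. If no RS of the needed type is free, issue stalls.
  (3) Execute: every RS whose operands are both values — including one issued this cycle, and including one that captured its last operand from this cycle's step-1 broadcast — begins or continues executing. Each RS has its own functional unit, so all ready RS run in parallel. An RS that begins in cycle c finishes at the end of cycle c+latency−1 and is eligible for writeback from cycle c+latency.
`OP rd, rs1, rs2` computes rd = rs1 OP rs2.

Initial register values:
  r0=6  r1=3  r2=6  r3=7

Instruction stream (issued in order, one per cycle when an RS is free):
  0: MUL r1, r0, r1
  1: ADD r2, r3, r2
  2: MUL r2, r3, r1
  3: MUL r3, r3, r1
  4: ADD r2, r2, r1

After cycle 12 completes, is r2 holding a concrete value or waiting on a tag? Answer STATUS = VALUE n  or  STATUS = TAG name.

  c1: issue MUL r1<-Mul1  regs: r0:6,r1:Mul1,r2:6,r3:7
  c2: issue ADD r2<-Add1  regs: r0:6,r1:Mul1,r2:Add1,r3:7
  c3: issue MUL r2<-Mul2  regs: r0:6,r1:Mul1,r2:Mul2,r3:7
  c4: CDB Add1=13; stall  regs: r0:6,r1:Mul1,r2:Mul2,r3:7
  c5: CDB Mul1=18; issue MUL r3<-Mul1  regs: r0:6,r1:18,r2:Mul2,r3:Mul1
  c6: issue ADD r2<-Add1  regs: r0:6,r1:18,r2:Add1,r3:Mul1
  c7: -  regs: r0:6,r1:18,r2:Add1,r3:Mul1
  c8: -  regs: r0:6,r1:18,r2:Add1,r3:Mul1
  c9: CDB Mul1=126  regs: r0:6,r1:18,r2:Add1,r3:126
  c10: CDB Mul2=126  regs: r0:6,r1:18,r2:Add1,r3:126
  c11: -  regs: r0:6,r1:18,r2:Add1,r3:126
  c12: CDB Add1=144  regs: r0:6,r1:18,r2:144,r3:126

STATUS = VALUE 144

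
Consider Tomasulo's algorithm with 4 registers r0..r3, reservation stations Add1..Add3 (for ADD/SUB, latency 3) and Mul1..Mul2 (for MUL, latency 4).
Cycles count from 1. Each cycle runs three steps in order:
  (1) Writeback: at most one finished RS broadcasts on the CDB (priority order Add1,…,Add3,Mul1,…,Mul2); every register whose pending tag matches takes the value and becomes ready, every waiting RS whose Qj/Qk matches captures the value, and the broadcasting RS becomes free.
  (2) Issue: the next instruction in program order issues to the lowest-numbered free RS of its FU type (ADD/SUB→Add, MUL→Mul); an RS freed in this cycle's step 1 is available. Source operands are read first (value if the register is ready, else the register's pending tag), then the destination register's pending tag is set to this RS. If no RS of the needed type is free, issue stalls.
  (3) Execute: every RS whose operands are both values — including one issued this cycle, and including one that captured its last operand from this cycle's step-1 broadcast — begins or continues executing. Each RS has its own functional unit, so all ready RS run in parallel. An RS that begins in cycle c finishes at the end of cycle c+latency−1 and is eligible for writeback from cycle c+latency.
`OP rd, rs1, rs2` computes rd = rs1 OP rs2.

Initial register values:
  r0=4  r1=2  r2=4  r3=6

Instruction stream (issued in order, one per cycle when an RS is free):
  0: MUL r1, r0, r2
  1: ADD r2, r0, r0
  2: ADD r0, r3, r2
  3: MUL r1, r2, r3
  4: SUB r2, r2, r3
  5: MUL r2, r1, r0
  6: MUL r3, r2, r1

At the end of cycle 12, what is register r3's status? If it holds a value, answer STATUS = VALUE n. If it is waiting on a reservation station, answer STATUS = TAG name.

cycle 1: issue MUL r1<-Mul1 // r0:4,r1:Mul1,r2:4,r3:6
cycle 2: issue ADD r2<-Add1 // r0:4,r1:Mul1,r2:Add1,r3:6
cycle 3: issue ADD r0<-Add2 // r0:Add2,r1:Mul1,r2:Add1,r3:6
cycle 4: issue MUL r1<-Mul2 // r0:Add2,r1:Mul2,r2:Add1,r3:6
cycle 5: CDB Add1=8; issue SUB r2<-Add1 // r0:Add2,r1:Mul2,r2:Add1,r3:6
cycle 6: CDB Mul1=16; issue MUL r2<-Mul1 // r0:Add2,r1:Mul2,r2:Mul1,r3:6
cycle 7: stall // r0:Add2,r1:Mul2,r2:Mul1,r3:6
cycle 8: CDB Add1=2; stall // r0:Add2,r1:Mul2,r2:Mul1,r3:6
cycle 9: CDB Add2=14; stall // r0:14,r1:Mul2,r2:Mul1,r3:6
cycle 10: CDB Mul2=48; issue MUL r3<-Mul2 // r0:14,r1:48,r2:Mul1,r3:Mul2
cycle 11: - // r0:14,r1:48,r2:Mul1,r3:Mul2
cycle 12: - // r0:14,r1:48,r2:Mul1,r3:Mul2

STATUS = TAG Mul2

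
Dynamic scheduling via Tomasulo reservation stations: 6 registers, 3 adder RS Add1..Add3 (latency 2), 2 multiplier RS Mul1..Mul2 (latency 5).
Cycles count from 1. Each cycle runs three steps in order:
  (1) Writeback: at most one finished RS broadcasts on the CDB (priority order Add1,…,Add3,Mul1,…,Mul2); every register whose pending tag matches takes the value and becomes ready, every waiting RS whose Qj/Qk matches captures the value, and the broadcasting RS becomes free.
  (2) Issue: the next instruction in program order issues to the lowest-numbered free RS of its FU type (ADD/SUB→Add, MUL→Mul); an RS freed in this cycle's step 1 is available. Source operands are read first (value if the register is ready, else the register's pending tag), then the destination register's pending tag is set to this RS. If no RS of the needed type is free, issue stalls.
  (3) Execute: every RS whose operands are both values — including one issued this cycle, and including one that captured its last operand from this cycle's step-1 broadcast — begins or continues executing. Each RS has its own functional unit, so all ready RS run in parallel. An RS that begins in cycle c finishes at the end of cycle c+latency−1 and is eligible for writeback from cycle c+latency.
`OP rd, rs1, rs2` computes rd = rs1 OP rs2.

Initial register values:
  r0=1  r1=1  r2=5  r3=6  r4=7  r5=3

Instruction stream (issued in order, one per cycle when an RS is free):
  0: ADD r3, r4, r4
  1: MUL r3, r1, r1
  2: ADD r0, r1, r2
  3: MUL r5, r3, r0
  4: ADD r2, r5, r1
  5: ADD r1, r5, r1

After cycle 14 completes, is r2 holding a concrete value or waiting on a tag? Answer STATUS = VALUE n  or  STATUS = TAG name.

STATUS = VALUE 7

  c1: issue ADD r3<-Add1  regs: r0:1,r1:1,r2:5,r3:Add1,r4:7,r5:3
  c2: issue MUL r3<-Mul1  regs: r0:1,r1:1,r2:5,r3:Mul1,r4:7,r5:3
  c3: CDB Add1=14; issue ADD r0<-Add1  regs: r0:Add1,r1:1,r2:5,r3:Mul1,r4:7,r5:3
  c4: issue MUL r5<-Mul2  regs: r0:Add1,r1:1,r2:5,r3:Mul1,r4:7,r5:Mul2
  c5: CDB Add1=6; issue ADD r2<-Add1  regs: r0:6,r1:1,r2:Add1,r3:Mul1,r4:7,r5:Mul2
  c6: issue ADD r1<-Add2  regs: r0:6,r1:Add2,r2:Add1,r3:Mul1,r4:7,r5:Mul2
  c7: CDB Mul1=1  regs: r0:6,r1:Add2,r2:Add1,r3:1,r4:7,r5:Mul2
  c8: -  regs: r0:6,r1:Add2,r2:Add1,r3:1,r4:7,r5:Mul2
  c9: -  regs: r0:6,r1:Add2,r2:Add1,r3:1,r4:7,r5:Mul2
  c10: -  regs: r0:6,r1:Add2,r2:Add1,r3:1,r4:7,r5:Mul2
  c11: -  regs: r0:6,r1:Add2,r2:Add1,r3:1,r4:7,r5:Mul2
  c12: CDB Mul2=6  regs: r0:6,r1:Add2,r2:Add1,r3:1,r4:7,r5:6
  c13: -  regs: r0:6,r1:Add2,r2:Add1,r3:1,r4:7,r5:6
  c14: CDB Add1=7  regs: r0:6,r1:Add2,r2:7,r3:1,r4:7,r5:6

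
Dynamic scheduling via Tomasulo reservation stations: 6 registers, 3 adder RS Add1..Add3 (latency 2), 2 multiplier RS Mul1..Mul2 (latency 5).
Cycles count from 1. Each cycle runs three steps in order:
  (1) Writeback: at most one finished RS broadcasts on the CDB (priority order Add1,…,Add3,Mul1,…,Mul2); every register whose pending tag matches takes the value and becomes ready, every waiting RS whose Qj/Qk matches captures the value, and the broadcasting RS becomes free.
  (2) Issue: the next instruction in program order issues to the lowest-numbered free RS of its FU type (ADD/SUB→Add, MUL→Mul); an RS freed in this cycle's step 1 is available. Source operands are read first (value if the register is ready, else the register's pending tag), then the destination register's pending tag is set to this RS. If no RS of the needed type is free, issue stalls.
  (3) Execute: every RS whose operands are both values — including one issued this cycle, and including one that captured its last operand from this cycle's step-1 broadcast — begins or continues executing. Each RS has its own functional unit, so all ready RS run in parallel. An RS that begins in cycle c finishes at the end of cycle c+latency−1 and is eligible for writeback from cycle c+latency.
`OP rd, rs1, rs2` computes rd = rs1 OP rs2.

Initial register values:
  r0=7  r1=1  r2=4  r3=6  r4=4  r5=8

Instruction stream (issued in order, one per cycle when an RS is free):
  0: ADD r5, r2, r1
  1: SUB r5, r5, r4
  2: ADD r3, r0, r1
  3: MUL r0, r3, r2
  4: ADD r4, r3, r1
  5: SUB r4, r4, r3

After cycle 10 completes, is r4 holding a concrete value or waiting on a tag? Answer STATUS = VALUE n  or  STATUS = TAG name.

STATUS = VALUE 1

cycle 1: issue ADD r5<-Add1 // r0:7,r1:1,r2:4,r3:6,r4:4,r5:Add1
cycle 2: issue SUB r5<-Add2 // r0:7,r1:1,r2:4,r3:6,r4:4,r5:Add2
cycle 3: CDB Add1=5; issue ADD r3<-Add1 // r0:7,r1:1,r2:4,r3:Add1,r4:4,r5:Add2
cycle 4: issue MUL r0<-Mul1 // r0:Mul1,r1:1,r2:4,r3:Add1,r4:4,r5:Add2
cycle 5: CDB Add1=8; issue ADD r4<-Add1 // r0:Mul1,r1:1,r2:4,r3:8,r4:Add1,r5:Add2
cycle 6: CDB Add2=1; issue SUB r4<-Add2 // r0:Mul1,r1:1,r2:4,r3:8,r4:Add2,r5:1
cycle 7: CDB Add1=9 // r0:Mul1,r1:1,r2:4,r3:8,r4:Add2,r5:1
cycle 8: - // r0:Mul1,r1:1,r2:4,r3:8,r4:Add2,r5:1
cycle 9: CDB Add2=1 // r0:Mul1,r1:1,r2:4,r3:8,r4:1,r5:1
cycle 10: CDB Mul1=32 // r0:32,r1:1,r2:4,r3:8,r4:1,r5:1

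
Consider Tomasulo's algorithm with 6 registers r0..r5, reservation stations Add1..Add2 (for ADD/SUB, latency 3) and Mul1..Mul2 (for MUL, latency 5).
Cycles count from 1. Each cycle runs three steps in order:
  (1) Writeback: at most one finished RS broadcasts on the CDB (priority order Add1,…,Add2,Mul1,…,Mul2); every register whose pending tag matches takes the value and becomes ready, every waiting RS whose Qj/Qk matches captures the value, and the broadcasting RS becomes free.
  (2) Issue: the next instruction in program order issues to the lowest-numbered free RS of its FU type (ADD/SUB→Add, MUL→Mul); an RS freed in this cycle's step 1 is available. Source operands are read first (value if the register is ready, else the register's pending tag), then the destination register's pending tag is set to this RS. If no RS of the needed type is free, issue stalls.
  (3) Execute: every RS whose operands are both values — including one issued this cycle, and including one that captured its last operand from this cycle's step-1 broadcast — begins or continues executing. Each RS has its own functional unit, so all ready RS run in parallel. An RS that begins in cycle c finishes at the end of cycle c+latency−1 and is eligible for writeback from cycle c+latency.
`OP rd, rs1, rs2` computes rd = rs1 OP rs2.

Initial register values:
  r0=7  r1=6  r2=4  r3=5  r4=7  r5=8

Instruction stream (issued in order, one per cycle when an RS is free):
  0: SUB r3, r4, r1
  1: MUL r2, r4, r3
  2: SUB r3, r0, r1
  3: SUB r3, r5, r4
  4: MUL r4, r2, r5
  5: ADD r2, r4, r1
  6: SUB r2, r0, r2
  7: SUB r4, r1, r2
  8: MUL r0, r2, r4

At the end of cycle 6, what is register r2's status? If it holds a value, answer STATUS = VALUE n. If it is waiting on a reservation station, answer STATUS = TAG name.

cycle 1: issue SUB r3<-Add1 // r0:7,r1:6,r2:4,r3:Add1,r4:7,r5:8
cycle 2: issue MUL r2<-Mul1 // r0:7,r1:6,r2:Mul1,r3:Add1,r4:7,r5:8
cycle 3: issue SUB r3<-Add2 // r0:7,r1:6,r2:Mul1,r3:Add2,r4:7,r5:8
cycle 4: CDB Add1=1; issue SUB r3<-Add1 // r0:7,r1:6,r2:Mul1,r3:Add1,r4:7,r5:8
cycle 5: issue MUL r4<-Mul2 // r0:7,r1:6,r2:Mul1,r3:Add1,r4:Mul2,r5:8
cycle 6: CDB Add2=1; issue ADD r2<-Add2 // r0:7,r1:6,r2:Add2,r3:Add1,r4:Mul2,r5:8

STATUS = TAG Add2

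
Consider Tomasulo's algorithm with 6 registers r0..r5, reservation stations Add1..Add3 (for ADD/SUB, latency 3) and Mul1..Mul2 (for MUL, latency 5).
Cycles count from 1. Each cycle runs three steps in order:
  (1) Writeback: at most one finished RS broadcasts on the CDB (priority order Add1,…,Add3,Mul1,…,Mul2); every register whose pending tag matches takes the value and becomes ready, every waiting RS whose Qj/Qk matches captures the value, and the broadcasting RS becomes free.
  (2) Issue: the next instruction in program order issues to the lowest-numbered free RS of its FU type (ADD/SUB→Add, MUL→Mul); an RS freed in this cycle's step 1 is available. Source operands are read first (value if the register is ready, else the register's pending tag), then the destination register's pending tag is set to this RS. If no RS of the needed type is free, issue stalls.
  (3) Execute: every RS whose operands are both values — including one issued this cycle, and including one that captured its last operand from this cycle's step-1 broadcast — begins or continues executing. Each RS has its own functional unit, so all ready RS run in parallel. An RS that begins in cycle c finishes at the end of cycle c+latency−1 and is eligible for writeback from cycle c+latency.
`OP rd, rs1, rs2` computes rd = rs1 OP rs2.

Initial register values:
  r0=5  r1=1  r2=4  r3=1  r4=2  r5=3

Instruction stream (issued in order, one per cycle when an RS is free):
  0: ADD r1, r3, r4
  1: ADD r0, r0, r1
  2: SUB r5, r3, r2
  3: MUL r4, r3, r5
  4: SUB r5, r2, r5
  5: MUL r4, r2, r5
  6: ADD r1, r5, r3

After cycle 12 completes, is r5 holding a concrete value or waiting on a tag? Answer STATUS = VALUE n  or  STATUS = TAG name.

STATUS = VALUE 7

cycle 1: issue ADD r1<-Add1 // r0:5,r1:Add1,r2:4,r3:1,r4:2,r5:3
cycle 2: issue ADD r0<-Add2 // r0:Add2,r1:Add1,r2:4,r3:1,r4:2,r5:3
cycle 3: issue SUB r5<-Add3 // r0:Add2,r1:Add1,r2:4,r3:1,r4:2,r5:Add3
cycle 4: CDB Add1=3; issue MUL r4<-Mul1 // r0:Add2,r1:3,r2:4,r3:1,r4:Mul1,r5:Add3
cycle 5: issue SUB r5<-Add1 // r0:Add2,r1:3,r2:4,r3:1,r4:Mul1,r5:Add1
cycle 6: CDB Add3=-3; issue MUL r4<-Mul2 // r0:Add2,r1:3,r2:4,r3:1,r4:Mul2,r5:Add1
cycle 7: CDB Add2=8; issue ADD r1<-Add2 // r0:8,r1:Add2,r2:4,r3:1,r4:Mul2,r5:Add1
cycle 8: - // r0:8,r1:Add2,r2:4,r3:1,r4:Mul2,r5:Add1
cycle 9: CDB Add1=7 // r0:8,r1:Add2,r2:4,r3:1,r4:Mul2,r5:7
cycle 10: - // r0:8,r1:Add2,r2:4,r3:1,r4:Mul2,r5:7
cycle 11: CDB Mul1=-3 // r0:8,r1:Add2,r2:4,r3:1,r4:Mul2,r5:7
cycle 12: CDB Add2=8 // r0:8,r1:8,r2:4,r3:1,r4:Mul2,r5:7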